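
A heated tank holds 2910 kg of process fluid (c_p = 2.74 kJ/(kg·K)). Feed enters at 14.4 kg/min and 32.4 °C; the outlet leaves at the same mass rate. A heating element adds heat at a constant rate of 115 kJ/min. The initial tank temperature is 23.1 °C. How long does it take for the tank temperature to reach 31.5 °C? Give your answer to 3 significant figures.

M c_p dT/dt = ṁ c_p (T_in − T) + Q̇.
τ = M/ṁ = 202.08 min; T_ss = T_in + Q̇/(ṁ c_p) = 35.315 °C.
T(t) = T_ss + (T₀ − T_ss) e^(−t/τ). Set T = 31.5:
e^(−t/τ) = (31.5 − 35.315)/(23.1 − 35.315) = 0.31230
t = −202.08 · ln(0.31230) = 235.18 min.

235 min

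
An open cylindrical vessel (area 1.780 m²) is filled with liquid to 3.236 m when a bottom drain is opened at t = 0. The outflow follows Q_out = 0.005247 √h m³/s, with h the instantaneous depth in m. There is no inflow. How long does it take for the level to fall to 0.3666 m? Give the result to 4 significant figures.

With no inflow, A dh/dt = −0.005247 √h.
This is separable: 2 d(√h)/dt = −0.005247/A, so √h = √h₀ − (0.005247/(2A)) t.
t = 2A(√h₀ − √h)/0.005247 = 2·1.780·(√3.236 − √0.3666)/0.005247
  = 3.56000 × (1.79889 − 0.605475) / 0.005247 = 809.711 s.

809.7 s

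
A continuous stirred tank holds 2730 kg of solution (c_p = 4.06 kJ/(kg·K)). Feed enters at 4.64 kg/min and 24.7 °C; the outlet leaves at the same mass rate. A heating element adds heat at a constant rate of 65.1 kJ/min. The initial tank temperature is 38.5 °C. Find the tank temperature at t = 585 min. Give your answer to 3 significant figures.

M c_p dT/dt = ṁ c_p (T_in − T) + Q̇.
Rearrange: dT/dt = (T_ss − T)/τ with τ = M/ṁ = 588.36 min and T_ss = T_in + Q̇/(ṁ c_p) = 28.156 °C.
Integrating: T(t) = T_ss + (T₀ − T_ss) e^(−t/τ).
T(585) = 28.156 + (10.344)·e^(−585/588.36) = 28.156 + (10.344)·0.36999 = 31.983 °C.

32.0 °C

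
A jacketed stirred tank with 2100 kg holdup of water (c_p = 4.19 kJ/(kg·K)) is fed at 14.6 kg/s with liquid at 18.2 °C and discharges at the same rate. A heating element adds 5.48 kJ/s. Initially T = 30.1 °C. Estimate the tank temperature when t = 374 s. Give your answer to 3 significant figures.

19.2 °C

M c_p dT/dt = ṁ c_p (T_in − T) + Q̇.
τ = M/ṁ = 143.84 s; T_ss = T_in + Q̇/(ṁ c_p) = 18.2 + 5.48/(14.6·4.19) = 18.290 °C.
This is linear first-order; T(t) = T_ss + (T₀ − T_ss) e^(−t/τ).
T(374) = 18.290 + (11.810)·e^(−374/143.84) = 18.290 + (11.810)·0.074259 = 19.167 °C.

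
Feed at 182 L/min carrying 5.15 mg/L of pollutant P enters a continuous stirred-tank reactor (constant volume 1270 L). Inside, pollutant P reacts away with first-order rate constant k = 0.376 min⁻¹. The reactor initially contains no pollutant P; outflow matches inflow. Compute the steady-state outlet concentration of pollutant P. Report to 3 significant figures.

1.42 mg/L

Species balance: V dC/dt = Q C_in − Q C − k V C.
At steady state: 0 = Q C_in − (Q + kV) C_ss, so C_ss = Q C_in/(Q + kV).
C_ss = 182·5.15/(182 + 0.376·1270) = 937.30/659.52 = 1.4212 mg/L.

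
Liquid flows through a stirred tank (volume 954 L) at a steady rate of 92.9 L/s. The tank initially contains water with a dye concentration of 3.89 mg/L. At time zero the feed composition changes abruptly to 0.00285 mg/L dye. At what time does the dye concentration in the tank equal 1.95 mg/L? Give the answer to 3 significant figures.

Species balance: V dC/dt = Q(C_in − C) ⇒ τ = V/Q = 10.269 s.
C(t) = C_in + (C₀ − C_in) e^(−t/τ). Set C = 1.95 and solve for t:
e^(−t/τ) = (C − C_in)/(C₀ − C_in) = (1.95 − 0.00285)/(3.89 − 0.00285) = 0.50092
t = −τ ln(…) = 10.269 × 0.69131 = 7.0991 s.

7.10 s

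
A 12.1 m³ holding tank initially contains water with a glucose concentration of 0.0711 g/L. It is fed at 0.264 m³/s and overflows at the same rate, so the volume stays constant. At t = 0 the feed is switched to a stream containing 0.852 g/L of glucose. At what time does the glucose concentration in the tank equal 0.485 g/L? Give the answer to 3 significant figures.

Accumulation = in − out for the solute gives V dC/dt = Q(C_in − C), so τ = V/Q = 45.833 s.
C(t) = C_in + (C₀ − C_in) e^(−t/τ). Set C = 0.485 and solve for t:
e^(−t/τ) = (C − C_in)/(C₀ − C_in) = (0.485 − 0.852)/(0.0711 − 0.852) = 0.46997
t = −τ ln(…) = 45.833 × 0.75509 = 34.608 s.

34.6 s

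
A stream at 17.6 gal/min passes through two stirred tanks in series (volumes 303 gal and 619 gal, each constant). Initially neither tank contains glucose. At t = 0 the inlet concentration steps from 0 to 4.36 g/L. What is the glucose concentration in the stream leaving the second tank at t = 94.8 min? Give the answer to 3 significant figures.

3.80 g/L

Species balance on tank i: dCᵢ/dt = (Cᵢ₋₁ − Cᵢ)/τᵢ with τᵢ = Vᵢ/Q.
τ₁ = 303/17.6 = 17.216 min; τ₂ = 619/17.6 = 35.170 min.
Tank 1: C₁ = C_in(1 − e^(−t/τ₁)). Tank 2 (τ₁ ≠ τ₂): C₂ = C_in[1 − (τ₁ e^(−t/τ₁) − τ₂ e^(−t/τ₂))/(τ₁ − τ₂)].
At t = 94.8: e^(−t/τ₁) = 0.0040602, e^(−t/τ₂) = 0.067512.
C₂ = 4.36·[1 − (17.216·0.0040602 − 35.170·0.067512)/(-17.955)] = 4.36·0.87165 = 3.8004 g/L.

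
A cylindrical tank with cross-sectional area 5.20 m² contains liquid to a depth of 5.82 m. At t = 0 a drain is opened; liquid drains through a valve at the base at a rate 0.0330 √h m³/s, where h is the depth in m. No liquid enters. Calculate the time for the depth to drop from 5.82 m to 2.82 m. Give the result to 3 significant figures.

231 s

A dh/dt = −Q_out = −0.0330 √h.
This is separable: 2 d(√h)/dt = −0.0330/A, so √h = √h₀ − (0.0330/(2A)) t.
t = 2A(√h₀ − √h)/0.0330 = 2·5.20·(√5.82 − √2.82)/0.0330
  = 10.400 × (2.4125 − 1.6793) / 0.0330 = 231.06 s.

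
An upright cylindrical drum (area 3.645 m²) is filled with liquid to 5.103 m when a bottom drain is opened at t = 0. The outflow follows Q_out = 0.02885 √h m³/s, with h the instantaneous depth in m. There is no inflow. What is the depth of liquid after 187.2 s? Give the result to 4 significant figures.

A dh/dt = −Q_out = −0.02885 √h.
Separate and integrate: 2(√h − √h₀) = −(0.02885/A) t.
√h = √5.103 − 0.02885·187.2/(2·3.645) = 2.25898 − 0.740840 = 1.51814.
h = 1.51814² = 2.30476 m.

2.305 m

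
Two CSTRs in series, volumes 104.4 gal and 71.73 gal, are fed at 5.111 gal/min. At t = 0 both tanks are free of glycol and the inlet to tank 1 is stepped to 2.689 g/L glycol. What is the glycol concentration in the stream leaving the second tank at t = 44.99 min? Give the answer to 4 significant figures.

1.979 g/L

Each tank obeys Vᵢ dCᵢ/dt = Q(Cᵢ₋₁ − Cᵢ), so τᵢ = Vᵢ/Q.
τ₁ = 104.4/5.111 = 20.4265 min; τ₂ = 71.73/5.111 = 14.0344 min.
Tank 1: C₁ = C_in(1 − e^(−t/τ₁)). Tank 2 (τ₁ ≠ τ₂): C₂ = C_in[1 − (τ₁ e^(−t/τ₁) − τ₂ e^(−t/τ₂))/(τ₁ − τ₂)].
At t = 44.99: e^(−t/τ₁) = 0.110523, e^(−t/τ₂) = 0.0405311.
C₂ = 2.689·[1 − (20.4265·0.110523 − 14.0344·0.0405311)/(6.39210)] = 2.689·0.735802 = 1.97857 g/L.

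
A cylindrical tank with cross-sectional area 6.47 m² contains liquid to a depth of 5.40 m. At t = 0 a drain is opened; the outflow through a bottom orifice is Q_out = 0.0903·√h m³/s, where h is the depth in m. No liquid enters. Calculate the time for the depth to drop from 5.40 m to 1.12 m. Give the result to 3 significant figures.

181 s

With no inflow, A dh/dt = −0.0903 √h.
This is separable: 2 d(√h)/dt = −0.0903/A, so √h = √h₀ − (0.0903/(2A)) t.
t = 2A(√h₀ − √h)/0.0903 = 2·6.47·(√5.40 − √1.12)/0.0903
  = 12.940 × (2.3238 − 1.0583) / 0.0903 = 181.34 s.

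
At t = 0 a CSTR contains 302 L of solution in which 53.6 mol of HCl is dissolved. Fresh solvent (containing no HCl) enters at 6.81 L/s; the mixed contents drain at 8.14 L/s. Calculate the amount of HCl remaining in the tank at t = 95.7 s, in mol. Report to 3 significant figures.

1.88 mol

Total volume: dV/dt = Q_in − Q_out = -1.3300 L/s, so V(t) = 302 − 1.3300 t and V(95.7) = 174.72 L.
Solute balance: dm/dt = 0 − Q_out C = −Q_out m/V(t).
dm/m = −Q_out dt/(V₀ − 1.3300 t); integrating gives ln(m/m₀) = −(Q_out/(Q_in−Q_out)) ln(V/V₀).
m = m₀ (V₀/V)^(Q_out/(Q_in−Q_out)) = 53.6 × (302/174.72)^(-6.1203) = 1.8818 mol.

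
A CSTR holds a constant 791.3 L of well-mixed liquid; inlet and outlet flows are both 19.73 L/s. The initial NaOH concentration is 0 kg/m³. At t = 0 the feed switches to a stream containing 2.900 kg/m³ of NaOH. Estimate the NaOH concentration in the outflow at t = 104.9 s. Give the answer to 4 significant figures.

2.688 kg/m³

Species balance on the tank: V dC/dt = Q(C_in − C).
Rewrite as dC/dt + C/τ = C_in/τ, τ = V/Q = 40.1064 s.
Integrating: C(t) = C_in + (C₀ − C_in) e^(−t/τ).
C(104.9) = 2.900 + (0 − 2.900)·e^(−104.9/40.1064) = 2.900 + (-2.90000)·0.0731283 = 2.68793 kg/m³.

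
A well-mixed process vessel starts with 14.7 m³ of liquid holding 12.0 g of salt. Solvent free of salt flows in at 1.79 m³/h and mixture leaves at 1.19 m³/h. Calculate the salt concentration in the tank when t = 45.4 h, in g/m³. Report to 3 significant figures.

Let m(t) be the amount of salt. Volume: V(t) = V₀ + (Q_in − Q_out) t = 14.7 + 0.60000 t; V(45.4) = 41.940 m³.
Solute balance: dm/dt = 0 − Q_out C = −Q_out m/V(t).
Separate: dm/m = −Q_out dt/V(t) ⇒ ln(m/m₀) = −(Q_out/(Q_in−Q_out)) ln(V/V₀).
m = m₀ (V₀/V)^(Q_out/(Q_in−Q_out)) = 12.0 × (14.7/41.940)^(1.9833) = 1.5002 g.
C = m/V = 1.5002/41.940 = 0.035770 g/m³.

0.0358 g/m³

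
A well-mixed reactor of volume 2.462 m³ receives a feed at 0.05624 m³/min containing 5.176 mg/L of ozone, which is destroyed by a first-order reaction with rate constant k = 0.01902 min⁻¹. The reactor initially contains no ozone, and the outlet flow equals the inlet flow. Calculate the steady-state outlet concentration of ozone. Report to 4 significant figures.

2.824 mg/L

Species balance: V dC/dt = Q C_in − Q C − k V C.
Steady state (dC/dt = 0): C_ss = Q C_in/(Q + kV) = C_in/(1 + kV/Q).
C_ss = 0.05624·5.176/(0.05624 + 0.01902·2.462) = 0.291098/0.103067 = 2.82435 mg/L.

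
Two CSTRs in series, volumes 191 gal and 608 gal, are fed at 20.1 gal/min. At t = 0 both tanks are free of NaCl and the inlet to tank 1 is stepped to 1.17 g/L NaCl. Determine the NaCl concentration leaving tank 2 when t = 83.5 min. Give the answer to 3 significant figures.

1.06 g/L

Each tank obeys Vᵢ dCᵢ/dt = Q(Cᵢ₋₁ − Cᵢ), so τᵢ = Vᵢ/Q.
τ₁ = 191/20.1 = 9.5025 min; τ₂ = 608/20.1 = 30.249 min.
Tank 1: C₁ = C_in(1 − e^(−t/τ₁)). Tank 2 (τ₁ ≠ τ₂): C₂ = C_in[1 − (τ₁ e^(−t/τ₁) − τ₂ e^(−t/τ₂))/(τ₁ − τ₂)].
At t = 83.5: e^(−t/τ₁) = 0.00015268, e^(−t/τ₂) = 0.063264.
C₂ = 1.17·[1 − (9.5025·0.00015268 − 30.249·0.063264)/(-20.746)] = 1.17·0.90783 = 1.0622 g/L.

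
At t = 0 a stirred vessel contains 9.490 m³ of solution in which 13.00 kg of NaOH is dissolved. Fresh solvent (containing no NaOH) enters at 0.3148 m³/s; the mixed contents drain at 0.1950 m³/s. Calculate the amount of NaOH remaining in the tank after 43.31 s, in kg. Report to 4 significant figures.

6.392 kg

Total volume: dV/dt = Q_in − Q_out = 0.119800 m³/s, so V(t) = 9.490 + 0.119800 t and V(43.31) = 14.6785 m³.
No NaOH enters, so dm/dt = −Q_out · (m/V).
Separate: dm/m = −Q_out dt/V(t) ⇒ ln(m/m₀) = −(Q_out/(Q_in−Q_out)) ln(V/V₀).
m = m₀ (V₀/V)^(Q_out/(Q_in−Q_out)) = 13.00 × (9.490/14.6785)^(1.62771) = 6.39186 kg.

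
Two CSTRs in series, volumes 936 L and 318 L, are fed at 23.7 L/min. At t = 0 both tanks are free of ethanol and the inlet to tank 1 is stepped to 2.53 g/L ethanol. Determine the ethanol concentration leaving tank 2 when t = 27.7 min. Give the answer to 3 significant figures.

0.795 g/L

Each tank obeys Vᵢ dCᵢ/dt = Q(Cᵢ₋₁ − Cᵢ), so τᵢ = Vᵢ/Q.
τ₁ = 936/23.7 = 39.494 min; τ₂ = 318/23.7 = 13.418 min.
Tank 1: C₁ = C_in(1 − e^(−t/τ₁)). Tank 2 (τ₁ ≠ τ₂): C₂ = C_in[1 − (τ₁ e^(−t/τ₁) − τ₂ e^(−t/τ₂))/(τ₁ − τ₂)].
At t = 27.7: e^(−t/τ₁) = 0.49590, e^(−t/τ₂) = 0.12689.
C₂ = 2.53·[1 − (39.494·0.49590 − 13.418·0.12689)/(26.076)] = 2.53·0.31422 = 0.79497 g/L.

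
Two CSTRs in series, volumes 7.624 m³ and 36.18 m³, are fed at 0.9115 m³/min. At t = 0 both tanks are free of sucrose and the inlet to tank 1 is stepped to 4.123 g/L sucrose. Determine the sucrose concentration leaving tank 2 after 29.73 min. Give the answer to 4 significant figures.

1.684 g/L

Species balance on tank i: dCᵢ/dt = (Cᵢ₋₁ − Cᵢ)/τᵢ with τᵢ = Vᵢ/Q.
τ₁ = 7.624/0.9115 = 8.36423 min; τ₂ = 36.18/0.9115 = 39.6928 min.
Solving the cascade with C₁(0)=C₂(0)=0 gives C₂(t) = C_in[1 − (τ₁ e^(−t/τ₁) − τ₂ e^(−t/τ₂))/(τ₁ − τ₂)].
At t = 29.73: e^(−t/τ₁) = 0.0285980, e^(−t/τ₂) = 0.472838.
C₂ = 4.123·[1 − (8.36423·0.0285980 − 39.6928·0.472838)/(-31.3286)] = 4.123·0.408557 = 1.68448 g/L.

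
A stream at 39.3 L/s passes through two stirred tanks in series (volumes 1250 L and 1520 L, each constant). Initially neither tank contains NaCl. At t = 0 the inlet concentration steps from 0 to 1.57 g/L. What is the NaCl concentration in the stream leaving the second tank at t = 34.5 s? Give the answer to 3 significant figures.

Species balance on tank i: dCᵢ/dt = (Cᵢ₋₁ − Cᵢ)/τᵢ with τᵢ = Vᵢ/Q.
τ₁ = 1250/39.3 = 31.807 s; τ₂ = 1520/39.3 = 38.677 s.
Solving the cascade with C₁(0)=C₂(0)=0 gives C₂(t) = C_in[1 − (τ₁ e^(−t/τ₁) − τ₂ e^(−t/τ₂))/(τ₁ − τ₂)].
At t = 34.5: e^(−t/τ₁) = 0.33801, e^(−t/τ₂) = 0.40983.
C₂ = 1.57·[1 − (31.807·0.33801 − 38.677·0.40983)/(-6.8702)] = 1.57·0.25766 = 0.40452 g/L.

0.405 g/L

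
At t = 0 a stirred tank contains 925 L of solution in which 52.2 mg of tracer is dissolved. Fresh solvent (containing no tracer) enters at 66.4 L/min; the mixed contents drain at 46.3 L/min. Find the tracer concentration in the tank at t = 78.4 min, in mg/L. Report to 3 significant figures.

0.00211 mg/L

Total volume: dV/dt = Q_in − Q_out = 20.100 L/min, so V(t) = 925 + 20.100 t and V(78.4) = 2500.8 L.
No tracer enters, so dm/dt = −Q_out · (m/V).
dm/m = −Q_out dt/(V₀ + 20.100 t); integrating gives ln(m/m₀) = −(Q_out/(Q_in−Q_out)) ln(V/V₀).
m = m₀ (V₀/V)^(Q_out/(Q_in−Q_out)) = 52.2 × (925/2500.8)^(2.3035) = 5.2807 mg.
C = m/V = 5.2807/2500.8 = 0.0021116 mg/L.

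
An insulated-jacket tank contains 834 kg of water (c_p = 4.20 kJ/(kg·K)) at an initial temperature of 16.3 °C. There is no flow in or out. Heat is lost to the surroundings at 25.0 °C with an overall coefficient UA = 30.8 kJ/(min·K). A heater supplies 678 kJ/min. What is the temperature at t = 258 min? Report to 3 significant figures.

Heat balance on the well-mixed liquid: M c_p dT/dt = −UA(T − T_amb) + Q̇.
dT/dt = (T_ss − T)/τ with T_ss = T_amb + Q̇/UA = 25.0 + 678/30.8 = 47.013 °C, τ = M c_p/UA = 834·4.20/30.8 = 113.73 min.
Solution: T(t) = T_ss + (T₀ − T_ss) e^(−t/τ).
T(258) = 47.013 + (-30.713)·0.10346 = 43.835 °C.

43.8 °C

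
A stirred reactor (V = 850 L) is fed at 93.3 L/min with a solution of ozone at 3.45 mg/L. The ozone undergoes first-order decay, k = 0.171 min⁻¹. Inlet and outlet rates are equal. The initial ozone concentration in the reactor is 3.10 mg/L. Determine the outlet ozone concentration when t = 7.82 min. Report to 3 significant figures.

1.54 mg/L

V dC/dt = Q(C_in − C) − k V C.
dC/dt = (Q/V) C_in − (Q/V + k) C; effective rate a = Q/V + k = 0.10976 + 0.171 = 0.28076 min⁻¹.
C_ss = Q C_in/(Q + kV) = 1.3488 mg/L; C(t) = C_ss + (C₀ − C_ss) e^(−a t).
C(7.82) = 1.3488 + (1.7512)·e^(−0.28076·7.82) = 1.3488 + (1.7512)·0.11129 = 1.5437 mg/L.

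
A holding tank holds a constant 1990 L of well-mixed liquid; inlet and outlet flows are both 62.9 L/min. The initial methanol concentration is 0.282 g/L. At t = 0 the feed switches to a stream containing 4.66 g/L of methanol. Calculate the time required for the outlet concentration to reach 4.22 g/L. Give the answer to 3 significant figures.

Species balance: V dC/dt = Q(C_in − C) ⇒ τ = V/Q = 31.638 min.
C(t) = C_in + (C₀ − C_in) e^(−t/τ). Set C = 4.22 and solve for t:
e^(−t/τ) = (C − C_in)/(C₀ − C_in) = (4.22 − 4.66)/(0.282 − 4.66) = 0.10050
t = −τ ln(…) = 31.638 × 2.2976 = 72.689 min.

72.7 min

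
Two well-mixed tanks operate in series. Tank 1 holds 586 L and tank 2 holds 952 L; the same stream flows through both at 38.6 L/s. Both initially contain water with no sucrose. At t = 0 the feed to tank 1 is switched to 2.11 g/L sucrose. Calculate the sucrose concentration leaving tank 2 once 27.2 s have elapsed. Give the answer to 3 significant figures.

0.851 g/L

Each tank obeys Vᵢ dCᵢ/dt = Q(Cᵢ₋₁ − Cᵢ), so τᵢ = Vᵢ/Q.
τ₁ = 586/38.6 = 15.181 s; τ₂ = 952/38.6 = 24.663 s.
Solving the cascade with C₁(0)=C₂(0)=0 gives C₂(t) = C_in[1 − (τ₁ e^(−t/τ₁) − τ₂ e^(−t/τ₂))/(τ₁ − τ₂)].
At t = 27.2: e^(−t/τ₁) = 0.16668, e^(−t/τ₂) = 0.33192.
C₂ = 2.11·[1 − (15.181·0.16668 − 24.663·0.33192)/(-9.4819)] = 2.11·0.40351 = 0.85141 g/L.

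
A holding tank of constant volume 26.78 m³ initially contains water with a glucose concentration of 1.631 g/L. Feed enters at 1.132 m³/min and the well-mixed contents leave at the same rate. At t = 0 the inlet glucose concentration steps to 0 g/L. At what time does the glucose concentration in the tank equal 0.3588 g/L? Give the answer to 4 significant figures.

Species balance: V dC/dt = Q(C_in − C) ⇒ τ = V/Q = 23.6572 min.
C(t) = C_in + (C₀ − C_in) e^(−t/τ). Set C = 0.3588 and solve for t:
e^(−t/τ) = (C − C_in)/(C₀ − C_in) = (0.3588 − 0)/(1.631 − 0) = 0.219988
t = −τ ln(…) = 23.6572 × 1.51418 = 35.8214 min.

35.82 min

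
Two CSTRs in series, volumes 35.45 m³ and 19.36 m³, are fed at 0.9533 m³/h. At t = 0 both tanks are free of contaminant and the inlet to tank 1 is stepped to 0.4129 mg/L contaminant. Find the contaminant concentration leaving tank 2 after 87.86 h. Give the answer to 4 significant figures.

Each tank obeys Vᵢ dCᵢ/dt = Q(Cᵢ₋₁ − Cᵢ), so τᵢ = Vᵢ/Q.
τ₁ = 35.45/0.9533 = 37.1866 h; τ₂ = 19.36/0.9533 = 20.3084 h.
Tank 1: C₁ = C_in(1 − e^(−t/τ₁)). Tank 2 (τ₁ ≠ τ₂): C₂ = C_in[1 − (τ₁ e^(−t/τ₁) − τ₂ e^(−t/τ₂))/(τ₁ − τ₂)].
At t = 87.86: e^(−t/τ₁) = 0.0941677, e^(−t/τ₂) = 0.0132165.
C₂ = 0.4129·[1 − (37.1866·0.0941677 − 20.3084·0.0132165)/(16.8782)] = 0.4129·0.808429 = 0.333800 mg/L.

0.3338 mg/L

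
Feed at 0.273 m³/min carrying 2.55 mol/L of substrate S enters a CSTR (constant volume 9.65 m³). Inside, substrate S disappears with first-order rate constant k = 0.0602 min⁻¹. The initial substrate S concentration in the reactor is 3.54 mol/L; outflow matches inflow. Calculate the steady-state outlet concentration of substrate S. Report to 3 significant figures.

0.815 mol/L

Species balance: V dC/dt = Q C_in − Q C − k V C.
At steady state: 0 = Q C_in − (Q + kV) C_ss, so C_ss = Q C_in/(Q + kV).
C_ss = 0.273·2.55/(0.273 + 0.0602·9.65) = 0.69615/0.85393 = 0.81523 mol/L.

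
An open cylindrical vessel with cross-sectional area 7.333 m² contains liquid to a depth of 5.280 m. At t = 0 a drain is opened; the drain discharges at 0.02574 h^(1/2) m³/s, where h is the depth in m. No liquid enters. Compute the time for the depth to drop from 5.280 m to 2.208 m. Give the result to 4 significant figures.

462.6 s

Accumulation of liquid (constant cross-section A): A dh/dt = −0.02574 √h.
∫ h^(−1/2) dh = −(0.02574/A) ∫ dt, giving 2√h = 2√h₀ − (0.02574/A) t.
t = 2A(√h₀ − √h)/0.02574 = 2·7.333·(√5.280 − √2.208)/0.02574
  = 14.6660 × (2.29783 − 1.48593) / 0.02574 = 462.595 s.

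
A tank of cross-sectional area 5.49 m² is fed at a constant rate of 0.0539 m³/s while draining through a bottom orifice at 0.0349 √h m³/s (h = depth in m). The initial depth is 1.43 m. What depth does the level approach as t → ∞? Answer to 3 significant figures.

A dh/dt = Q_in − 0.0349 √h. Steady state requires inflow = outflow:
Q_in = 0.0349 √h_ss ⇒ √h_ss = 0.0539/0.0349 = 1.5444.
h_ss = 1.5444² = 2.3852 m. (Since h₀ = 1.43 m < h_ss, the level will rise toward this value.)

2.39 m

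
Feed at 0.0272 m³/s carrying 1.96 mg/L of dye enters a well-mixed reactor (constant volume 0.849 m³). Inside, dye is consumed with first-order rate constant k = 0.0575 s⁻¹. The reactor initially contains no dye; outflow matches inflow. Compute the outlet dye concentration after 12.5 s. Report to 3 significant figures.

Accumulation = in − out − consumed: V dC/dt = Q C_in − Q C − k V C.
This is linear with rate a = Q/V + k = 0.089538 s⁻¹.
C_ss = Q C_in/(Q + kV) = 0.70131 mg/L; C(t) = C_ss + (C₀ − C_ss) e^(−a t).
C(12.5) = 0.70131 + (-0.70131)·e^(−0.089538·12.5) = 0.70131 + (-0.70131)·0.32653 = 0.47231 mg/L.

0.472 mg/L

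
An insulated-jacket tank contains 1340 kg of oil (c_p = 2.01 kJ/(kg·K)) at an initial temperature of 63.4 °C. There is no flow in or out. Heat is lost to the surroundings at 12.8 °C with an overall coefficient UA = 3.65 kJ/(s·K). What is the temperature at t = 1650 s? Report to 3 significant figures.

18.2 °C

First-law balance (no shaft work): M c_p dT/dt = −UA(T − T_amb).
dT/dt = (T_ss − T)/τ with T_ss = T_amb = 12.800 °C, τ = M c_p/UA = 1340·2.01/3.65 = 737.92 s.
This is linear first-order; T(t) = T_ss + (T₀ − T_ss) e^(−t/τ).
T(1650) = 12.800 + (50.600)·0.10688 = 18.208 °C.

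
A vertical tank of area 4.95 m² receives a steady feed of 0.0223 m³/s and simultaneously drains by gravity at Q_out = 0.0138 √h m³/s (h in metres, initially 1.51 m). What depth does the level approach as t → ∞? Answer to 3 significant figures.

2.61 m

Accumulation of liquid (constant cross-section A): A dh/dt = Q_in − 0.0138 √h. At steady state dh/dt = 0:
Q_in = 0.0138 √h_ss ⇒ √h_ss = 0.0223/0.0138 = 1.6159.
h_ss = 1.6159² = 2.6113 m. (Since h₀ = 1.51 m < h_ss, the level will rise toward this value.)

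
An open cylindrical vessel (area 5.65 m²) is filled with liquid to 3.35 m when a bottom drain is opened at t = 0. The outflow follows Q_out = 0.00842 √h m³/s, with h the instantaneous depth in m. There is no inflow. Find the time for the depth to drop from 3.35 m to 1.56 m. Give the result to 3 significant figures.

With no inflow, A dh/dt = −0.00842 √h.
This is separable: 2 d(√h)/dt = −0.00842/A, so √h = √h₀ − (0.00842/(2A)) t.
t = 2A(√h₀ − √h)/0.00842 = 2·5.65·(√3.35 − √1.56)/0.00842
  = 11.300 × (1.8303 − 1.2490) / 0.00842 = 780.13 s.

780 s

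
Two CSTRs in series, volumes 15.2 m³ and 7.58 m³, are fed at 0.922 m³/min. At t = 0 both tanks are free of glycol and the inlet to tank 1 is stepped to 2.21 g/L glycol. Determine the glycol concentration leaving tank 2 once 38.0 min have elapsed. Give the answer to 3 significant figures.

Each tank obeys Vᵢ dCᵢ/dt = Q(Cᵢ₋₁ − Cᵢ), so τᵢ = Vᵢ/Q.
τ₁ = 15.2/0.922 = 16.486 min; τ₂ = 7.58/0.922 = 8.2213 min.
Tank 1: C₁ = C_in(1 − e^(−t/τ₁)). Tank 2 (τ₁ ≠ τ₂): C₂ = C_in[1 − (τ₁ e^(−t/τ₁) − τ₂ e^(−t/τ₂))/(τ₁ − τ₂)].
At t = 38.0: e^(−t/τ₁) = 0.099759, e^(−t/τ₂) = 0.0098315.
C₂ = 2.21·[1 − (16.486·0.099759 − 8.2213·0.0098315)/(8.2646)] = 2.21·0.81079 = 1.7918 g/L.

1.79 g/L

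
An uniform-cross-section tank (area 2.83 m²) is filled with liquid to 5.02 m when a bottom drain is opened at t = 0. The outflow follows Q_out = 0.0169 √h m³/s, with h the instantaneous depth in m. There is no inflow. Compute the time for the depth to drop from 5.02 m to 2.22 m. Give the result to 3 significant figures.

With no inflow, A dh/dt = −0.0169 √h.
Separate and integrate: 2(√h − √h₀) = −(0.0169/A) t.
t = 2A(√h₀ − √h)/0.0169 = 2·2.83·(√5.02 − √2.22)/0.0169
  = 5.6600 × (2.2405 − 1.4900) / 0.0169 = 251.37 s.

251 s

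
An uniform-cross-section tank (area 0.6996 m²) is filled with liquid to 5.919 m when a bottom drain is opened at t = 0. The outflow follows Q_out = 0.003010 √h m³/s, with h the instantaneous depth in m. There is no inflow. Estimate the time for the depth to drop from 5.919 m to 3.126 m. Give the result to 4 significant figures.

A dh/dt = −Q_out = −0.003010 √h.
Separate and integrate: 2(√h − √h₀) = −(0.003010/A) t.
t = 2A(√h₀ − √h)/0.003010 = 2·0.6996·(√5.919 − √3.126)/0.003010
  = 1.39920 × (2.43290 − 1.76805) / 0.003010 = 309.056 s.

309.1 s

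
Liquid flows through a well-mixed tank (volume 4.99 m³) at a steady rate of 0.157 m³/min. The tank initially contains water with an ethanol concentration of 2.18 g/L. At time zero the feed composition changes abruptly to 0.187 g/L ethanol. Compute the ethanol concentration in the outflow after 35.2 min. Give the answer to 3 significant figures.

Transient balance on the dissolved component: V dC/dt = Q(C_in − C).
Time constant τ = V/Q = 4.99/0.157 = 31.783 min.
This is linear first-order; C(t) = C_in + (C₀ − C_in) e^(−t/τ).
C(35.2) = 0.187 + (2.18 − 0.187)·e^(−35.2/31.783) = 0.187 + (1.9930)·0.33039 = 0.84546 g/L.

0.845 g/L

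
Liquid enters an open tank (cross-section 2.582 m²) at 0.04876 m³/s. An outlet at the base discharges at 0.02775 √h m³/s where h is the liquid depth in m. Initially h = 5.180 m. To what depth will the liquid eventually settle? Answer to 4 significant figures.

A dh/dt = Q_in − 0.02775 √h. Steady state requires inflow = outflow:
Q_in = 0.02775 √h_ss ⇒ √h_ss = 0.04876/0.02775 = 1.75712.
h_ss = 1.75712² = 3.08746 m. (Since h₀ = 5.180 m > h_ss, the level will fall toward this value.)

3.087 m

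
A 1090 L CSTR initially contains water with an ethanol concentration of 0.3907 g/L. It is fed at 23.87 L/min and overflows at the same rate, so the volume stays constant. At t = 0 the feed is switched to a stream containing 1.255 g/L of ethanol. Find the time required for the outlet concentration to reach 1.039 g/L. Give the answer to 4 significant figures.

63.32 min

Species balance: V dC/dt = Q(C_in − C) ⇒ τ = V/Q = 45.6640 min.
C(t) = C_in + (C₀ − C_in) e^(−t/τ). Set C = 1.039 and solve for t:
e^(−t/τ) = (C − C_in)/(C₀ − C_in) = (1.039 − 1.255)/(0.3907 − 1.255) = 0.249913
t = −τ ln(…) = 45.6640 × 1.38664 = 63.3196 min.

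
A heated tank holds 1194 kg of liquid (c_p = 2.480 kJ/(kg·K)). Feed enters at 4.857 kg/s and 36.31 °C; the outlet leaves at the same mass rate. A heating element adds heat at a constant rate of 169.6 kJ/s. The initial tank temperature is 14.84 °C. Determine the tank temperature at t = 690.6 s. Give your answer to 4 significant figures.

M c_p dT/dt = ṁ c_p (T_in − T) + Q̇.
Rearrange: dT/dt = (T_ss − T)/τ with τ = M/ṁ = 245.831 s and T_ss = T_in + Q̇/(ṁ c_p) = 50.3901 °C.
This is linear first-order; T(t) = T_ss + (T₀ − T_ss) e^(−t/τ).
T(690.6) = 50.3901 + (-35.5501)·e^(−690.6/245.831) = 50.3901 + (-35.5501)·0.0602502 = 48.2482 °C.

48.25 °C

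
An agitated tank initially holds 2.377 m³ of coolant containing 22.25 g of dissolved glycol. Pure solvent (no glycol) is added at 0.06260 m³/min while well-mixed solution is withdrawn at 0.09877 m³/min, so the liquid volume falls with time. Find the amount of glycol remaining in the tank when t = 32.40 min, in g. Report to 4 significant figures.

3.481 g

Let m(t) be the amount of glycol. Volume: V(t) = V₀ + (Q_in − Q_out) t = 2.377 − 0.0361700 t; V(32.40) = 1.20509 m³.
No glycol enters, so dm/dt = −Q_out · (m/V).
Separate: dm/m = −Q_out dt/V(t) ⇒ ln(m/m₀) = −(Q_out/(Q_in−Q_out)) ln(V/V₀).
m = m₀ (V₀/V)^(Q_out/(Q_in−Q_out)) = 22.25 × (2.377/1.20509)^(-2.73072) = 3.48132 g.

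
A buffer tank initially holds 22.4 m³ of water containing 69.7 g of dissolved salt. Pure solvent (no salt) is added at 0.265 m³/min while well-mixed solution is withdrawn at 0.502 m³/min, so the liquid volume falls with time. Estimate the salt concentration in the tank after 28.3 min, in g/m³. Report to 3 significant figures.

Let m(t) be the amount of salt. Volume: V(t) = V₀ + (Q_in − Q_out) t = 22.4 − 0.23700 t; V(28.3) = 15.693 m³.
Solute balance: dm/dt = 0 − Q_out C = −Q_out m/V(t).
dm/m = −Q_out dt/(V₀ − 0.23700 t); integrating gives ln(m/m₀) = −(Q_out/(Q_in−Q_out)) ln(V/V₀).
m = m₀ (V₀/V)^(Q_out/(Q_in−Q_out)) = 69.7 × (22.4/15.693)^(-2.1181) = 32.801 g.
C = m/V = 32.801/15.693 = 2.0902 g/m³.

2.09 g/m³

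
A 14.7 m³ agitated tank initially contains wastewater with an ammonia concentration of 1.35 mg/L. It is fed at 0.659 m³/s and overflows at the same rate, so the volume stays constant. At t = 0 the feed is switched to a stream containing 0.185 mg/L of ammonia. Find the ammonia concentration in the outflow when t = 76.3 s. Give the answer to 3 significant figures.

Accumulation = in − out for the solute gives V dC/dt = Q(C_in − C).
Time constant τ = V/Q = 14.7/0.659 = 22.307 s.
Solution: C(t) = C_in + (C₀ − C_in) e^(−t/τ).
C(76.3) = 0.185 + (1.35 − 0.185)·e^(−76.3/22.307) = 0.185 + (1.1650)·0.032695 = 0.22309 mg/L.

0.223 mg/L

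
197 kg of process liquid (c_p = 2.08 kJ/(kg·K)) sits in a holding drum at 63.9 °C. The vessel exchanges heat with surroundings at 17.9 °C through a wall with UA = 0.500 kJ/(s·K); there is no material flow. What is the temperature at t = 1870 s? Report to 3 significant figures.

Unsteady energy balance on the tank contents: M c_p dT/dt = −UA(T − T_amb).
dT/dt = (T_ss − T)/τ with T_ss = T_amb = 17.900 °C, τ = M c_p/UA = 197·2.08/0.500 = 819.52 s.
T approaches T_ss exponentially: T(t) = T_ss + (T₀ − T_ss) e^(−t/τ).
T(1870) = 17.900 + (46.000)·0.10210 = 22.597 °C.

22.6 °C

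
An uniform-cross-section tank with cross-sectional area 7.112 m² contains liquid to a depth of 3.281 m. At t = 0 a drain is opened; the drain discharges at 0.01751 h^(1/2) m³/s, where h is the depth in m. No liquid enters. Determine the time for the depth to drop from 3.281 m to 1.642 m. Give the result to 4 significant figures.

Mass balance (ρ constant): A dh/dt = −0.01751 √h.
Separate and integrate: 2(√h − √h₀) = −(0.01751/A) t.
t = 2A(√h₀ − √h)/0.01751 = 2·7.112·(√3.281 − √1.642)/0.01751
  = 14.2240 × (1.81135 − 1.28141) / 0.01751 = 430.495 s.

430.5 s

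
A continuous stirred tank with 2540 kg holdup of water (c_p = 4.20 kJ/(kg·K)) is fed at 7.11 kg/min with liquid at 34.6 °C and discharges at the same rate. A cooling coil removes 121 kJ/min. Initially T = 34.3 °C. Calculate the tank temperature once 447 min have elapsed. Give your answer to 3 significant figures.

Unsteady energy balance on the tank contents: M c_p dT/dt = ṁ c_p (T_in − T) − 121.
Rearrange: dT/dt = (T_ss − T)/τ with τ = M/ṁ = 357.24 min and T_ss = T_in − Q̇/(ṁ c_p) = 30.548 °C.
Solution: T(t) = T_ss + (T₀ − T_ss) e^(−t/τ).
T(447) = 30.548 + (3.7520)·e^(−447/357.24) = 30.548 + (3.7520)·0.28615 = 31.622 °C.

31.6 °C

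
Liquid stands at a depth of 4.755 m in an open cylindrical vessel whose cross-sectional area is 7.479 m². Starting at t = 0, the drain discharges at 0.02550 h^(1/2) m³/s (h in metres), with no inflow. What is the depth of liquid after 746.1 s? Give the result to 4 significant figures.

0.8257 m

Volume balance on the tank: A dh/dt = −0.02550 √h.
Separate and integrate: 2(√h − √h₀) = −(0.02550/A) t.
√h = √4.755 − 0.02550·746.1/(2·7.479) = 2.18060 − 1.27193 = 0.908665.
h = 0.908665² = 0.825672 m.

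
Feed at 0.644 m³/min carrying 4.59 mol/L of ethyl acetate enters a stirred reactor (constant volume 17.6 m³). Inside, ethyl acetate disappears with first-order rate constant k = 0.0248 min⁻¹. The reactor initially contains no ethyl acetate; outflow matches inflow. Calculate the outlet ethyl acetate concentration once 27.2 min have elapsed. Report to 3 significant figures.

Species balance: V dC/dt = Q C_in − Q C − k V C.
dC/dt = (Q/V) C_in − (Q/V + k) C; effective rate a = Q/V + k = 0.036591 + 0.0248 = 0.061391 min⁻¹.
C_ss = Q C_in/(Q + kV) = 2.7358 mol/L; C(t) = C_ss + (C₀ − C_ss) e^(−a t).
C(27.2) = 2.7358 + (-2.7358)·e^(−0.061391·27.2) = 2.7358 + (-2.7358)·0.18828 = 2.2207 mol/L.

2.22 mol/L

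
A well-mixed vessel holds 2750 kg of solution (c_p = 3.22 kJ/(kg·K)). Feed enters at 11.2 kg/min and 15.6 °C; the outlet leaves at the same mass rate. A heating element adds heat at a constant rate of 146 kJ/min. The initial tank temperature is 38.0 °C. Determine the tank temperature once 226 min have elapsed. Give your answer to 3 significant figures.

Energy balance: M c_p dT/dt = ṁ c_p (T_in − T) + 146.
τ = M/ṁ = 245.54 min; T_ss = T_in + Q̇/(ṁ c_p) = 15.6 + 146/(11.2·3.22) = 19.648 °C.
Integrating: T(t) = T_ss + (T₀ − T_ss) e^(−t/τ).
T(226) = 19.648 + (18.352)·e^(−226/245.54) = 19.648 + (18.352)·0.39835 = 26.959 °C.

27.0 °C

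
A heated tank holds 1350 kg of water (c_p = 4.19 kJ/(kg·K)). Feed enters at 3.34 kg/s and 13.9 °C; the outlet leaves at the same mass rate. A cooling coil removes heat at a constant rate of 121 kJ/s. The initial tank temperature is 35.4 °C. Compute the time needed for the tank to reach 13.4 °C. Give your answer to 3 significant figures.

529 s

M c_p dT/dt = ṁ c_p (T_in − T) − Q̇.
τ = M/ṁ = 404.19 s; T_ss = T_in − Q̇/(ṁ c_p) = 5.2538 °C.
T(t) = T_ss + (T₀ − T_ss) e^(−t/τ). Set T = 13.4:
e^(−t/τ) = (13.4 − 5.2538)/(35.4 − 5.2538) = 0.27022
t = −404.19 · ln(0.27022) = 528.89 s.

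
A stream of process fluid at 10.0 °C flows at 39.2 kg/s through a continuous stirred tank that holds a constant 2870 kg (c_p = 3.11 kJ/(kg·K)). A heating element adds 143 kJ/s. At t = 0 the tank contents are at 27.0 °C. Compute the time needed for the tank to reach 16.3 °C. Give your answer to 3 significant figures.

M c_p dT/dt = ṁ c_p (T_in − T) + Q̇.
τ = M/ṁ = 73.214 s; T_ss = T_in + Q̇/(ṁ c_p) = 11.173 °C.
T(t) = T_ss + (T₀ − T_ss) e^(−t/τ). Set T = 16.3:
e^(−t/τ) = (16.3 − 11.173)/(27.0 − 11.173) = 0.32394
t = −73.214 · ln(0.32394) = 82.527 s.

82.5 s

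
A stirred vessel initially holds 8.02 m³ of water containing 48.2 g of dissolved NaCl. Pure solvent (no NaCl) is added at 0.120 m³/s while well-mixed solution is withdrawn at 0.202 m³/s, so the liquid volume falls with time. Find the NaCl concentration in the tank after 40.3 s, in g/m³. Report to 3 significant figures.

2.76 g/m³

Total volume: dV/dt = Q_in − Q_out = -0.082000 m³/s, so V(t) = 8.02 − 0.082000 t and V(40.3) = 4.7154 m³.
Species balance (pure solvent in): dm/dt = −Q_out · m/V(t).
dm/m = −Q_out dt/(V₀ − 0.082000 t); integrating gives ln(m/m₀) = −(Q_out/(Q_in−Q_out)) ln(V/V₀).
m = m₀ (V₀/V)^(Q_out/(Q_in−Q_out)) = 48.2 × (8.02/4.7154)^(-2.4634) = 13.027 g.
C = m/V = 13.027/4.7154 = 2.7627 g/m³.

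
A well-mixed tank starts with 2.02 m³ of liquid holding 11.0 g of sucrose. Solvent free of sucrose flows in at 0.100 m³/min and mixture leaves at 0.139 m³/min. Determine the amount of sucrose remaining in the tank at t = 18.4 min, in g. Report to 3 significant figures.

Let m(t) be the amount of sucrose. Volume: V(t) = V₀ + (Q_in − Q_out) t = 2.02 − 0.039000 t; V(18.4) = 1.3024 m³.
Solute balance: dm/dt = 0 − Q_out C = −Q_out m/V(t).
Separate: dm/m = −Q_out dt/V(t) ⇒ ln(m/m₀) = −(Q_out/(Q_in−Q_out)) ln(V/V₀).
m = m₀ (V₀/V)^(Q_out/(Q_in−Q_out)) = 11.0 × (2.02/1.3024)^(-3.5641) = 2.3017 g.

2.30 g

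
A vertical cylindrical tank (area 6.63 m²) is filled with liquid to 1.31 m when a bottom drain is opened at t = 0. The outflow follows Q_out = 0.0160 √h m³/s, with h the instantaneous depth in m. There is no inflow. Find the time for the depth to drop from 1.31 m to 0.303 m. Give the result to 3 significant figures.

492 s

With no inflow, A dh/dt = −0.0160 √h.
Separate and integrate: 2(√h − √h₀) = −(0.0160/A) t.
t = 2A(√h₀ − √h)/0.0160 = 2·6.63·(√1.31 − √0.303)/0.0160
  = 13.260 × (1.1446 − 0.55045) / 0.0160 = 492.36 s.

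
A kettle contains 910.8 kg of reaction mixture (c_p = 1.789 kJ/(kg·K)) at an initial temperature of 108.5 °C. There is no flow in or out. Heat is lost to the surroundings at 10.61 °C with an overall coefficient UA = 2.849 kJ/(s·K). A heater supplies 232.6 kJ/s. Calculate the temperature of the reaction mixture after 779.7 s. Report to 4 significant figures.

96.41 °C

M c_p dT/dt = −UA(T − T_amb) + Q̇.
dT/dt = (T_ss − T)/τ with T_ss = T_amb + Q̇/UA = 10.61 + 232.6/2.849 = 92.2527 °C, τ = M c_p/UA = 910.8·1.789/2.849 = 571.927 s.
T approaches T_ss exponentially: T(t) = T_ss + (T₀ − T_ss) e^(−t/τ).
T(779.7) = 92.2527 + (16.2473)·0.255819 = 96.4091 °C.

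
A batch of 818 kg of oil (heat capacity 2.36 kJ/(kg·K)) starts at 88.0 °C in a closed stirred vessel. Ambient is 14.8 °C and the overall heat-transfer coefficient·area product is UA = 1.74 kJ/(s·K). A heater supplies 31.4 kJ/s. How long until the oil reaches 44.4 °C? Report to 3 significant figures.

Lumped-capacitance energy balance: M c_p dT/dt = UA(T_amb − T) + Q̇.
τ = M c_p/UA = 1109.5 s; T_ss = T_amb + Q̇/UA = 14.8 + 31.4/1.74 = 32.846 °C.
T(t) = T_ss + (T₀ − T_ss)e^(−t/τ); set T = 44.4:
t = −τ ln[(T − T_ss)/(T₀ − T_ss)] = −1109.5 · ln(0.20949) = 1734.2 s.

1730 s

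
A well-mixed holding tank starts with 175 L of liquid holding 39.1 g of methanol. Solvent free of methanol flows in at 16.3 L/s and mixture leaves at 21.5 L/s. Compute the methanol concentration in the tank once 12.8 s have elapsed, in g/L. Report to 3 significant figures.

Total volume: dV/dt = Q_in − Q_out = -5.2000 L/s, so V(t) = 175 − 5.2000 t and V(12.8) = 108.44 L.
Species balance (pure solvent in): dm/dt = −Q_out · m/V(t).
dm/m = −Q_out dt/(V₀ − 5.2000 t); integrating gives ln(m/m₀) = −(Q_out/(Q_in−Q_out)) ln(V/V₀).
m = m₀ (V₀/V)^(Q_out/(Q_in−Q_out)) = 39.1 × (175/108.44)^(-4.1346) = 5.4051 g.
C = m/V = 5.4051/108.44 = 0.049844 g/L.

0.0498 g/L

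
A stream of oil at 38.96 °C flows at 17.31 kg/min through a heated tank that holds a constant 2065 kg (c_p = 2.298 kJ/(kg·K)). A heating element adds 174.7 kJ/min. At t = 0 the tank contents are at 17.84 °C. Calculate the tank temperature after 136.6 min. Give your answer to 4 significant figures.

35.23 °C

M c_p dT/dt = ṁ c_p (T_in − T) + Q̇.
Rearrange: dT/dt = (T_ss − T)/τ with τ = M/ṁ = 119.295 min and T_ss = T_in + Q̇/(ṁ c_p) = 43.3518 °C.
Solution: T(t) = T_ss + (T₀ − T_ss) e^(−t/τ).
T(136.6) = 43.3518 + (-25.5118)·e^(−136.6/119.295) = 43.3518 + (-25.5118)·0.318205 = 35.2338 °C.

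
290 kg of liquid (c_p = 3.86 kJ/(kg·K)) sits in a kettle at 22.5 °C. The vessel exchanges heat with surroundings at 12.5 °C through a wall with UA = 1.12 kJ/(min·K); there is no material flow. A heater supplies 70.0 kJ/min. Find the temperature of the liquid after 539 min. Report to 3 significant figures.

Lumped-capacitance energy balance: M c_p dT/dt = UA(T_amb − T) + Q̇.
dT/dt = (T_ss − T)/τ with T_ss = T_amb + Q̇/UA = 12.5 + 70.0/1.12 = 75.000 °C, τ = M c_p/UA = 290·3.86/1.12 = 999.46 min.
This is linear first-order; T(t) = T_ss + (T₀ − T_ss) e^(−t/τ).
T(539) = 75.000 + (-52.500)·0.58316 = 44.384 °C.

44.4 °C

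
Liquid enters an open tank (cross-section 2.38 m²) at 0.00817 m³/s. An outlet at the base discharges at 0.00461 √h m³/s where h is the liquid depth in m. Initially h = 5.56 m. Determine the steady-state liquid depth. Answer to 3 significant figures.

3.14 m

Mass balance (ρ constant): A dh/dt = Q_in − 0.00461 √h. At steady state dh/dt = 0:
Q_in = 0.00461 √h_ss ⇒ √h_ss = 0.00817/0.00461 = 1.7722.
h_ss = 1.7722² = 3.1408 m. (Since h₀ = 5.56 m > h_ss, the level will fall toward this value.)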